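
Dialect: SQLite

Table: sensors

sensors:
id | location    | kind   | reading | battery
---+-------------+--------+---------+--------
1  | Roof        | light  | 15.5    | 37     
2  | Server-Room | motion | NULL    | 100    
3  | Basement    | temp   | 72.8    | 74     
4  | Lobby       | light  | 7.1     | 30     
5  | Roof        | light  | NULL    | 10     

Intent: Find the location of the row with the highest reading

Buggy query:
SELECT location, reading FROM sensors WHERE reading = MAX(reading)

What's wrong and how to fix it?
Bug: MAX(reading) is an aggregate and cannot be used directly in WHERE

Fix: Use a subquery: WHERE reading = (SELECT MAX(reading) FROM sensors)

Corrected query:
SELECT location, reading FROM sensors WHERE reading = (SELECT MAX(reading) FROM sensors)

Result:
location | reading
---------+--------
Basement | 72.8   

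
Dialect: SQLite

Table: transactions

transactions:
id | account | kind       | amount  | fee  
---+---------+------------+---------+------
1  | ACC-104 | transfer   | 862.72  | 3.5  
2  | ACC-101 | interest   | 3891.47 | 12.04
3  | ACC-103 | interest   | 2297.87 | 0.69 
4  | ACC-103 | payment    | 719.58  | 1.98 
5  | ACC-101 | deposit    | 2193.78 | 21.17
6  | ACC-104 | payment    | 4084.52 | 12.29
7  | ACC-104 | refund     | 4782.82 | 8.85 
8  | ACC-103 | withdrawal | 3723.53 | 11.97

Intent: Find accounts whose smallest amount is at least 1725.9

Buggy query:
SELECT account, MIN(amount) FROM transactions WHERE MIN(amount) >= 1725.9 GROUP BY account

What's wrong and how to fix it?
Bug: MIN() in WHERE is a misuse of aggregate

Fix: Use HAVING for the per-group MIN condition

Corrected query:
SELECT account, MIN(amount) FROM transactions GROUP BY account HAVING MIN(amount) >= 1725.9

Result:
account | MIN(amount)
--------+------------
ACC-101 | 2193.78    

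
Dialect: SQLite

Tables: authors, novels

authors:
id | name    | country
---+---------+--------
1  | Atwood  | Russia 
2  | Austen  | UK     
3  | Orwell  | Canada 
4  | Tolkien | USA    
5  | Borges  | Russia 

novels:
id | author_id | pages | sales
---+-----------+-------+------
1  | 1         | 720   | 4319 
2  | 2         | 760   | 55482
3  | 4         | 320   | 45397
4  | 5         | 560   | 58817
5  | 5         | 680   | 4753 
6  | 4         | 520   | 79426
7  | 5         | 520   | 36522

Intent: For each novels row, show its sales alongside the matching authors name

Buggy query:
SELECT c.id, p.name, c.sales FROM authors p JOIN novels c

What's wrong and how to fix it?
Bug: JOIN with no ON clause produces a cartesian product; every novels row pairs with every authors row

Fix: Specify the join condition linking the foreign key to the parent id

Corrected query:
SELECT c.id, p.name, c.sales FROM authors p JOIN novels c ON c.author_id = p.id

Result:
id | name    | sales
---+---------+------
1  | Atwood  | 4319 
2  | Austen  | 55482
3  | Tolkien | 45397
4  | Borges  | 58817
5  | Borges  | 4753 
6  | Tolkien | 79426
7  | Borges  | 36522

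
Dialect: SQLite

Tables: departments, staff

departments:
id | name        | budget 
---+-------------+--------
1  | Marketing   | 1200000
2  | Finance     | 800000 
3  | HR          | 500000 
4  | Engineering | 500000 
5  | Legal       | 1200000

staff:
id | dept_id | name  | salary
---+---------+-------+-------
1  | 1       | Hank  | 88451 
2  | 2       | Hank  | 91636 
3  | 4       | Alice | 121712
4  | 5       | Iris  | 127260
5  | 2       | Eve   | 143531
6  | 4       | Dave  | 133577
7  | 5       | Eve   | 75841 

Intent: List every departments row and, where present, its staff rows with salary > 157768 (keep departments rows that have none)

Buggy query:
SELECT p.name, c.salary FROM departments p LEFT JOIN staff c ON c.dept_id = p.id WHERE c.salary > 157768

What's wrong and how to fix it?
Bug: Filtering c.salary in WHERE discards the NULL rows produced by LEFT JOIN, turning it into an inner join

Fix: Put 'c.salary > 157768' in the JOIN's ON clause instead of WHERE

Corrected query:
SELECT p.name, c.salary FROM departments p LEFT JOIN staff c ON c.dept_id = p.id AND c.salary > 157768

Result:
name        | salary
------------+-------
Marketing   | NULL  
Finance     | NULL  
HR          | NULL  
Engineering | NULL  
Legal       | NULL  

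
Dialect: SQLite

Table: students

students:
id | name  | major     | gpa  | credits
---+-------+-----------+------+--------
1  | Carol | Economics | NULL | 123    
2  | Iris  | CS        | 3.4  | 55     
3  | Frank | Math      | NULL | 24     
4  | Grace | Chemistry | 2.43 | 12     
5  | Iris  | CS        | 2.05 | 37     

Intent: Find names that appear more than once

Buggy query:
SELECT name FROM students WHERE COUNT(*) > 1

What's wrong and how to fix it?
Bug: COUNT(*) is an aggregate and cannot be used in WHERE

Fix: Group first, then use HAVING for the count condition

Corrected query:
SELECT name FROM students GROUP BY name HAVING COUNT(*) > 1

Result:
name
----
Iris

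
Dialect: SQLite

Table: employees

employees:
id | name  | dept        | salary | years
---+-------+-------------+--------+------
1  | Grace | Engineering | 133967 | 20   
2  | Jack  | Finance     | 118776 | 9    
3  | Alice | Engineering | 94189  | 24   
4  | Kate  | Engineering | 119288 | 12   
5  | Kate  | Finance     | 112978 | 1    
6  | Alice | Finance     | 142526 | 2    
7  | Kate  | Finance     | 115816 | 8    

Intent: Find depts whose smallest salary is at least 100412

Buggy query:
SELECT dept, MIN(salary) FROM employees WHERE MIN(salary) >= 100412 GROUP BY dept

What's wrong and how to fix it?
Bug: Aggregates like MIN are computed per group after WHERE runs

Fix: Use HAVING for the per-group MIN condition

Corrected query:
SELECT dept, MIN(salary) FROM employees GROUP BY dept HAVING MIN(salary) >= 100412

Result:
dept    | MIN(salary)
--------+------------
Finance | 112978     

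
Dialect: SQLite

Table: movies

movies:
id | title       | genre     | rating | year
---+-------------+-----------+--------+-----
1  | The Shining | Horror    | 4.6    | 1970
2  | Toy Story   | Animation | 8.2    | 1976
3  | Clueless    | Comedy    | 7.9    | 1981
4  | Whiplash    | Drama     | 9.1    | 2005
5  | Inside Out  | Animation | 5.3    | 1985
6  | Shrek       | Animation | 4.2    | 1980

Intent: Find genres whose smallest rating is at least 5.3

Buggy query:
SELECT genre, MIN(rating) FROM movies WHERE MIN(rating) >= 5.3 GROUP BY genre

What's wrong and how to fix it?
Bug: MIN() in WHERE is a misuse of aggregate

Fix: Use HAVING for the per-group MIN condition

Corrected query:
SELECT genre, MIN(rating) FROM movies GROUP BY genre HAVING MIN(rating) >= 5.3

Result:
genre  | MIN(rating)
-------+------------
Comedy | 7.9        
Drama  | 9.1        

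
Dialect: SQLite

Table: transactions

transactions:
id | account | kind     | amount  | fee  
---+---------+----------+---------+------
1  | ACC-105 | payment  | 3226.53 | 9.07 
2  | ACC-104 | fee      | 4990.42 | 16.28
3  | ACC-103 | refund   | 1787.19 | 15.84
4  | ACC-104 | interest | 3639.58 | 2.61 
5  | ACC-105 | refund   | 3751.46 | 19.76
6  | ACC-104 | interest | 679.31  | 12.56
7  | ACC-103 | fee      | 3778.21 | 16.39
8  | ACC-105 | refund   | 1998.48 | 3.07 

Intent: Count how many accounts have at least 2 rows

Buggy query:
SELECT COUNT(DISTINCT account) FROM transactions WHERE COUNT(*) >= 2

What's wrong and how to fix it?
Bug: COUNT(*) cannot appear in WHERE; the per-group count doesn't exist yet

Fix: Use a subquery that GROUPs and filters with HAVING, then count its rows

Corrected query:
SELECT COUNT(*) FROM (SELECT account FROM transactions GROUP BY account HAVING COUNT(*) >= 2)

Result:
COUNT(*)
--------
3       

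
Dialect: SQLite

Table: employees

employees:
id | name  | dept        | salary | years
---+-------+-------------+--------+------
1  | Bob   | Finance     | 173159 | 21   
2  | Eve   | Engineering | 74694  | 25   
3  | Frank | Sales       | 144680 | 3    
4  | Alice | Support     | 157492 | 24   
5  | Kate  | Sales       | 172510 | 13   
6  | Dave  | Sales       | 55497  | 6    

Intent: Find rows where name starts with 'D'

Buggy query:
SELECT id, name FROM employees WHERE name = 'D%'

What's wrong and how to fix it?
Bug: '=' compares the literal string including the % character; pattern matching needs LIKE

Fix: Replace '=' with LIKE so 'D%' is treated as a pattern

Corrected query:
SELECT id, name FROM employees WHERE name LIKE 'D%'

Result:
id | name
---+-----
6  | Dave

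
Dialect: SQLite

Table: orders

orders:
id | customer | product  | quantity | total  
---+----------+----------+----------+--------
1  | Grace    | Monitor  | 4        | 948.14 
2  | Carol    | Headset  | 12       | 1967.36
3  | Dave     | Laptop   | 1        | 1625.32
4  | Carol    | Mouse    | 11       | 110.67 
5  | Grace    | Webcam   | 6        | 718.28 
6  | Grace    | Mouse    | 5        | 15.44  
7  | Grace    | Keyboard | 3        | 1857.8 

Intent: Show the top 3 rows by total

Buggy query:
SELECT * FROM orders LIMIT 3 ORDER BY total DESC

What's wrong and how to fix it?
Bug: ORDER BY cannot follow LIMIT; LIMIT is the final clause

Fix: Swap the clauses: ORDER BY first, then LIMIT

Corrected query:
SELECT * FROM orders ORDER BY total DESC LIMIT 3

Result:
id | customer | product  | quantity | total  
---+----------+----------+----------+--------
2  | Carol    | Headset  | 12       | 1967.36
7  | Grace    | Keyboard | 3        | 1857.8 
3  | Dave     | Laptop   | 1        | 1625.32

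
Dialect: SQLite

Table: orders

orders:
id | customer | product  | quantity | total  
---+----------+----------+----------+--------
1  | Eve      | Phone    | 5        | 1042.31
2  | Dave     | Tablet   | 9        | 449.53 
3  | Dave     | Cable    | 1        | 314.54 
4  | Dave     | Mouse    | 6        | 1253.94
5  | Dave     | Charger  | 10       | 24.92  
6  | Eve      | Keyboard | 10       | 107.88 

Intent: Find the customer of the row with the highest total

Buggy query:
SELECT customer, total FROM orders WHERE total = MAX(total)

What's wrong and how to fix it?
Bug: WHERE is evaluated per row; an aggregate over the whole table isn't defined there

Fix: Wrap MAX in a scalar subquery so WHERE compares against a single value

Corrected query:
SELECT customer, total FROM orders WHERE total = (SELECT MAX(total) FROM orders)

Result:
customer | total  
---------+--------
Dave     | 1253.94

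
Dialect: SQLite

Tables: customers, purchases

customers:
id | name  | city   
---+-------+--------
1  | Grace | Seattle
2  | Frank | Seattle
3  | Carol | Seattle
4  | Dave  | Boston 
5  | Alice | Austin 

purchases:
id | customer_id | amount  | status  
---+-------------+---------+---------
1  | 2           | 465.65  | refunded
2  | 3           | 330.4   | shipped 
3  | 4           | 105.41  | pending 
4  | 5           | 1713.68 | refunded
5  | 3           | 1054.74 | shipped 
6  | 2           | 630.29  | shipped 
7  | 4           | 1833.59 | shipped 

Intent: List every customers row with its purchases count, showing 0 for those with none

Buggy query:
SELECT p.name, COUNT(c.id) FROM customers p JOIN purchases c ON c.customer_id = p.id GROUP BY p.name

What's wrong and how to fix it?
Bug: An inner join excludes parents with zero children

Fix: Switch to LEFT JOIN to retain unmatched parent rows

Corrected query:
SELECT p.name, COUNT(c.id) FROM customers p LEFT JOIN purchases c ON c.customer_id = p.id GROUP BY p.name

Result:
name  | COUNT(c.id)
------+------------
Alice | 1          
Carol | 2          
Dave  | 2          
Frank | 2          
Grace | 0          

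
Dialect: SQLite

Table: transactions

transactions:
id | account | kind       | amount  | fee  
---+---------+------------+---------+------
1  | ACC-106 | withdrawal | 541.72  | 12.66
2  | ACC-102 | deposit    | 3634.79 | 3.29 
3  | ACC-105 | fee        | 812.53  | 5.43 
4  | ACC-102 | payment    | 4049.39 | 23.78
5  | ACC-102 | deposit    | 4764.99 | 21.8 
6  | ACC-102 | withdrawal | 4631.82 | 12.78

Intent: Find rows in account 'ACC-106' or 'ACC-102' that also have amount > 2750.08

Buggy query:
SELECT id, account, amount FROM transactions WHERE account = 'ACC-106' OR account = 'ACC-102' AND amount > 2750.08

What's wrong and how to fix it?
Bug: Without parentheses, AND is evaluated before OR, so the amount filter only applies to the 'ACC-102' branch

Fix: Add parentheses around the OR so the AND applies to both alternatives

Corrected query:
SELECT id, account, amount FROM transactions WHERE (account = 'ACC-106' OR account = 'ACC-102') AND amount > 2750.08

Result:
id | account | amount 
---+---------+--------
2  | ACC-102 | 3634.79
4  | ACC-102 | 4049.39
5  | ACC-102 | 4764.99
6  | ACC-102 | 4631.82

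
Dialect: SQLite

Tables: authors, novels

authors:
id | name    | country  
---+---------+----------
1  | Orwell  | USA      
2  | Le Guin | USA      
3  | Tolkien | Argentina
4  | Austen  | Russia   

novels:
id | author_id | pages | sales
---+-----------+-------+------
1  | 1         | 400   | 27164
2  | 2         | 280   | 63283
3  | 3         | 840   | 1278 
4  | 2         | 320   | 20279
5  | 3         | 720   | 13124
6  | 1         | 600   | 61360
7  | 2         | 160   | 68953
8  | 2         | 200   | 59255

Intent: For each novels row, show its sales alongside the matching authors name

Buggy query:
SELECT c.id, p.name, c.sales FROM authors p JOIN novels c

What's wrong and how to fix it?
Bug: JOIN with no ON clause produces a cartesian product; every novels row pairs with every authors row

Fix: Specify the join condition linking the foreign key to the parent id

Corrected query:
SELECT c.id, p.name, c.sales FROM authors p JOIN novels c ON c.author_id = p.id

Result:
id | name    | sales
---+---------+------
1  | Orwell  | 27164
2  | Le Guin | 63283
3  | Tolkien | 1278 
4  | Le Guin | 20279
5  | Tolkien | 13124
6  | Orwell  | 61360
7  | Le Guin | 68953
8  | Le Guin | 59255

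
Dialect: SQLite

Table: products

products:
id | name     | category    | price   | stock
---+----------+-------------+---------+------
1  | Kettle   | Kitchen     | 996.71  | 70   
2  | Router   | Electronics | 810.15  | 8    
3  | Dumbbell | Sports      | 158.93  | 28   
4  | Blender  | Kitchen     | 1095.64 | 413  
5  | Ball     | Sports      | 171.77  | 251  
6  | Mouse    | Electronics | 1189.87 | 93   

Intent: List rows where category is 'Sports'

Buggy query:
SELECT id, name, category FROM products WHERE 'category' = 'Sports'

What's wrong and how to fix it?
Bug: 'category' in single quotes is a string literal, not the column; the comparison is literal-vs-literal and never true

Fix: Reference the column as category without single quotes

Corrected query:
SELECT id, name, category FROM products WHERE category = 'Sports'

Result:
id | name     | category
---+----------+---------
3  | Dumbbell | Sports  
5  | Ball     | Sports  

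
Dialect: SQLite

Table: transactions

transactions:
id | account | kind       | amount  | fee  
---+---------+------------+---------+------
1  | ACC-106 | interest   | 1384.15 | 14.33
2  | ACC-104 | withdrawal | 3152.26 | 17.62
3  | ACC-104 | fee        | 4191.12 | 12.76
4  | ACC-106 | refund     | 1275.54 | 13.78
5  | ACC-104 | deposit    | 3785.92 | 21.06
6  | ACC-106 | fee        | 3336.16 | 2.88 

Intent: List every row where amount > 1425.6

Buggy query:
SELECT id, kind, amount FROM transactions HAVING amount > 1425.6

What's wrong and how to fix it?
Bug: This is a non-aggregate query (no GROUP BY, no aggregates), so in SQLite the HAVING clause is invalid here; a row-level condition belongs in WHERE

Fix: Use WHERE for row-level filtering

Corrected query:
SELECT id, kind, amount FROM transactions WHERE amount > 1425.6

Result:
id | kind       | amount 
---+------------+--------
2  | withdrawal | 3152.26
3  | fee        | 4191.12
5  | deposit    | 3785.92
6  | fee        | 3336.16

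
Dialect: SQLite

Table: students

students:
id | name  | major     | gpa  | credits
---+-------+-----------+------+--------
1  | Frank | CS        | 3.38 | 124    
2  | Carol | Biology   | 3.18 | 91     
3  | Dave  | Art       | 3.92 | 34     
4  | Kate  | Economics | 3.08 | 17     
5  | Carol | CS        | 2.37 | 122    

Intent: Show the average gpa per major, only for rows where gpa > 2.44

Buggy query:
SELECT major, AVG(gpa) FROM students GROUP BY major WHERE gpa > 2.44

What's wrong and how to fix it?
Bug: WHERE cannot follow GROUP BY

Fix: Place WHERE between FROM and GROUP BY

Corrected query:
SELECT major, AVG(gpa) FROM students WHERE gpa > 2.44 GROUP BY major

Result:
major     | AVG(gpa)
----------+---------
Art       | 3.92    
Biology   | 3.18    
CS        | 3.38    
Economics | 3.08    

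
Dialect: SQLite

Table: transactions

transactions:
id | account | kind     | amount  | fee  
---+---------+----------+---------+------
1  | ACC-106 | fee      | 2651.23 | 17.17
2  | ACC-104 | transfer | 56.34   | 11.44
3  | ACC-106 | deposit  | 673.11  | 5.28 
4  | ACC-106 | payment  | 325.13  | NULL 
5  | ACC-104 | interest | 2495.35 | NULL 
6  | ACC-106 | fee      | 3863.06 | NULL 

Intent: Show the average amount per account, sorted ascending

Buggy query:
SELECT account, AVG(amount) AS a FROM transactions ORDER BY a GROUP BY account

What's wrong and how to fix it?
Bug: GROUP BY must precede ORDER BY

Fix: Reorder: SELECT … FROM … GROUP BY … ORDER BY …

Corrected query:
SELECT account, AVG(amount) AS a FROM transactions GROUP BY account ORDER BY a

Result:
account | a        
--------+----------
ACC-104 | 1275.845 
ACC-106 | 1878.1325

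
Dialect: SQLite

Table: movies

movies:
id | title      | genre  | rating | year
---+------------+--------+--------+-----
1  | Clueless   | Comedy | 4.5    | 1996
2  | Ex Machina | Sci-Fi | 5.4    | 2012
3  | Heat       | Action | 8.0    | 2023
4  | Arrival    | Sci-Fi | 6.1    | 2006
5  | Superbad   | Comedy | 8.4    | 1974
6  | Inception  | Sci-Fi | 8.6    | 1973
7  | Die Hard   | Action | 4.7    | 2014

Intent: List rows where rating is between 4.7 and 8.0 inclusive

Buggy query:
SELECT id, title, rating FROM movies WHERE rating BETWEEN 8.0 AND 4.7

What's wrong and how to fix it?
Bug: The bounds are reversed; BETWEEN a AND b requires a <= b to match anything

Fix: Swap the bounds so the smaller value comes first

Corrected query:
SELECT id, title, rating FROM movies WHERE rating BETWEEN 4.7 AND 8.0

Result:
id | title      | rating
---+------------+-------
2  | Ex Machina | 5.4   
3  | Heat       | 8     
4  | Arrival    | 6.1   
7  | Die Hard   | 4.7   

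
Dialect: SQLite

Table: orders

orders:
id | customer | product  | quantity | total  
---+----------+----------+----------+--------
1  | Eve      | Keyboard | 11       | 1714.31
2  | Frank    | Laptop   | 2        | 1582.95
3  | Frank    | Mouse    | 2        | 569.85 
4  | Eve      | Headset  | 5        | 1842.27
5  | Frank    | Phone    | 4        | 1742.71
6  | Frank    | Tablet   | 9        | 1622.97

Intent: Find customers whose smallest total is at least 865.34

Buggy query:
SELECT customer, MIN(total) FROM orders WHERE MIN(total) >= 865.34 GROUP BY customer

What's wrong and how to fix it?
Bug: MIN() in WHERE is a misuse of aggregate

Fix: Replace WHERE with HAVING after the GROUP BY

Corrected query:
SELECT customer, MIN(total) FROM orders GROUP BY customer HAVING MIN(total) >= 865.34

Result:
customer | MIN(total)
---------+-----------
Eve      | 1714.31   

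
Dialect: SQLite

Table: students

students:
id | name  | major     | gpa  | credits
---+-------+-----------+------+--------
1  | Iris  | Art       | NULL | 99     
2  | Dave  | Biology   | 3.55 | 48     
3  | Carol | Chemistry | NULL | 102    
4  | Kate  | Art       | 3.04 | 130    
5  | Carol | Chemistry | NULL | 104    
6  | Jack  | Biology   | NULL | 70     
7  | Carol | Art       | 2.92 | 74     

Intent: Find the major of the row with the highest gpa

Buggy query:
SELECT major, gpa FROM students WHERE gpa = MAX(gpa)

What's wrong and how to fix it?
Bug: WHERE is evaluated per row; an aggregate over the whole table isn't defined there

Fix: Wrap MAX in a scalar subquery so WHERE compares against a single value

Corrected query:
SELECT major, gpa FROM students WHERE gpa = (SELECT MAX(gpa) FROM students)

Result:
major   | gpa 
--------+-----
Biology | 3.55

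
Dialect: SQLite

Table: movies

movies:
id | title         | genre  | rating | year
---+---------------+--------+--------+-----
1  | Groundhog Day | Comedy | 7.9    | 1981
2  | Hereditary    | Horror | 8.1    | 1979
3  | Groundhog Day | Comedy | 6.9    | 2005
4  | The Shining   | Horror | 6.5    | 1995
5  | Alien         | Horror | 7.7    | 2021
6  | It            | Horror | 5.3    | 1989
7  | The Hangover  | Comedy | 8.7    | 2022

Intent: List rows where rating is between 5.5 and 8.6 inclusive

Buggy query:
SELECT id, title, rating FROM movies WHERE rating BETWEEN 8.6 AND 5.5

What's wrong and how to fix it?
Bug: The bounds are reversed; BETWEEN a AND b requires a <= b to match anything

Fix: Swap the bounds so the smaller value comes first

Corrected query:
SELECT id, title, rating FROM movies WHERE rating BETWEEN 5.5 AND 8.6

Result:
id | title         | rating
---+---------------+-------
1  | Groundhog Day | 7.9   
2  | Hereditary    | 8.1   
3  | Groundhog Day | 6.9   
4  | The Shining   | 6.5   
5  | Alien         | 7.7   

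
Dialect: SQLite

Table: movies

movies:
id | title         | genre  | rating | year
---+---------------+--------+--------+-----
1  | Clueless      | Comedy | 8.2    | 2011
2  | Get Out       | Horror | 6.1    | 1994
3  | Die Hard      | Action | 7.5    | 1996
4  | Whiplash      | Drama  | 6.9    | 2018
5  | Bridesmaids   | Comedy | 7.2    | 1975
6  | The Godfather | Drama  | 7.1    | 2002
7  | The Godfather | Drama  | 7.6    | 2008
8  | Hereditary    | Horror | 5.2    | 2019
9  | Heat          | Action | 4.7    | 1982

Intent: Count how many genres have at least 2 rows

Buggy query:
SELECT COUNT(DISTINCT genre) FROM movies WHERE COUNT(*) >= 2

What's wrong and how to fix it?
Bug: WHERE filters individual rows, not groups, so a group-level COUNT is invalid there

Fix: Group first with HAVING COUNT(*) >= 2, then COUNT the resulting groups

Corrected query:
SELECT COUNT(*) FROM (SELECT genre FROM movies GROUP BY genre HAVING COUNT(*) >= 2)

Result:
COUNT(*)
--------
4       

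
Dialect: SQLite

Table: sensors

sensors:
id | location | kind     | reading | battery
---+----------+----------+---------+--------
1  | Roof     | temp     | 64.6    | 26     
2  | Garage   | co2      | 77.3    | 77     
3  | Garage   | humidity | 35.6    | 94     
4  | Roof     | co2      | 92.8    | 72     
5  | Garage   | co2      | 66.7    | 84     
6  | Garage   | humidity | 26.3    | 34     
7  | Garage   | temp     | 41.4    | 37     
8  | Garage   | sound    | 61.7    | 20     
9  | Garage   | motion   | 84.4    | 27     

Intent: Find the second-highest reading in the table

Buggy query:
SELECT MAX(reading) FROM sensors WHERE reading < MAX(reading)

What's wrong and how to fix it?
Bug: MAX(reading) on the right of the comparison is an aggregate-in-WHERE error

Fix: Put the inner MAX in a scalar subquery

Corrected query:
SELECT MAX(reading) FROM sensors WHERE reading < (SELECT MAX(reading) FROM sensors)

Result:
MAX(reading)
------------
84.4        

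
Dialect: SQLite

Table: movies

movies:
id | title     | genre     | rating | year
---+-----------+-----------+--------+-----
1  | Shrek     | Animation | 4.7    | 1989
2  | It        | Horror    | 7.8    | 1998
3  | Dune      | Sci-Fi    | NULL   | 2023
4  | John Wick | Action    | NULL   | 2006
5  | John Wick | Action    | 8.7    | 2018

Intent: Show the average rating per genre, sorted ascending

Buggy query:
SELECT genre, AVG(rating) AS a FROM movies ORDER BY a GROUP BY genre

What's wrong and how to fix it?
Bug: ORDER BY appears before GROUP BY; SQL clause order requires GROUP BY first

Fix: Reorder: SELECT … FROM … GROUP BY … ORDER BY …

Corrected query:
SELECT genre, AVG(rating) AS a FROM movies GROUP BY genre ORDER BY a

Result:
genre     | a   
----------+-----
Sci-Fi    | NULL
Animation | 4.7 
Horror    | 7.8 
Action    | 8.7 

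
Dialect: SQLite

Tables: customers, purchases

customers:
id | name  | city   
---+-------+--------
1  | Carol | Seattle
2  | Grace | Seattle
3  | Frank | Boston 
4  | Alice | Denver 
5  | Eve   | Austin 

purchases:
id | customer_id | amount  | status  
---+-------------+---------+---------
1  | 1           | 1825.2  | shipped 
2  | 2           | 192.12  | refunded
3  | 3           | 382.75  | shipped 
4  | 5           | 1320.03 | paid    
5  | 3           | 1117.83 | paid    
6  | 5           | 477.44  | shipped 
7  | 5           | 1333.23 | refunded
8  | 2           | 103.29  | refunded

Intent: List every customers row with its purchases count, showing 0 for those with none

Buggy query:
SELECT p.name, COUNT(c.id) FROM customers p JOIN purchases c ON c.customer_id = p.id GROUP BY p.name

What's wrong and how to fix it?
Bug: INNER JOIN drops customers rows that have no matching purchases rows

Fix: Use LEFT JOIN so parents without children still appear (COUNT(c.id) gives 0)

Corrected query:
SELECT p.name, COUNT(c.id) FROM customers p LEFT JOIN purchases c ON c.customer_id = p.id GROUP BY p.name

Result:
name  | COUNT(c.id)
------+------------
Alice | 0          
Carol | 1          
Eve   | 3          
Frank | 2          
Grace | 2          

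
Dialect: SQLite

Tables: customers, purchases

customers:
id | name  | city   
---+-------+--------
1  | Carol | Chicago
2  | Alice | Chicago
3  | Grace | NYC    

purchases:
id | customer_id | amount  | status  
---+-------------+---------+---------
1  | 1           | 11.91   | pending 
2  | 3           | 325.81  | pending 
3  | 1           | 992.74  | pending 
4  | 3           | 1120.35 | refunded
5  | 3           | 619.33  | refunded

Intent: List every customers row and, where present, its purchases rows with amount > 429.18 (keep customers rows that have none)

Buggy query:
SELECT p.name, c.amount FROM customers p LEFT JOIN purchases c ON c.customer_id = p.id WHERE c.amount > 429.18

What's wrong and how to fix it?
Bug: Filtering c.amount in WHERE discards the NULL rows produced by LEFT JOIN, turning it into an inner join

Fix: Move the right-table condition into the ON clause so unmatched parents are kept

Corrected query:
SELECT p.name, c.amount FROM customers p LEFT JOIN purchases c ON c.customer_id = p.id AND c.amount > 429.18

Result:
name  | amount 
------+--------
Carol | 992.74 
Alice | NULL   
Grace | 619.33 
Grace | 1120.35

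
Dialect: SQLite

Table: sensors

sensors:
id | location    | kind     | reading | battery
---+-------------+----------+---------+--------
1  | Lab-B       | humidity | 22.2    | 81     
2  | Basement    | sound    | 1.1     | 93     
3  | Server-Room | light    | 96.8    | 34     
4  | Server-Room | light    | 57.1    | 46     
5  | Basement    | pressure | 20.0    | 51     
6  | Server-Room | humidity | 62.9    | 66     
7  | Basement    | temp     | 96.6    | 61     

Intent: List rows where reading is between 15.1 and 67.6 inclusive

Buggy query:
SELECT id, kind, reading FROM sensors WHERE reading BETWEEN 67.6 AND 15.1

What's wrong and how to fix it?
Bug: The bounds are reversed; BETWEEN a AND b requires a <= b to match anything

Fix: Write BETWEEN 15.1 AND 67.6

Corrected query:
SELECT id, kind, reading FROM sensors WHERE reading BETWEEN 15.1 AND 67.6

Result:
id | kind     | reading
---+----------+--------
1  | humidity | 22.2   
4  | light    | 57.1   
5  | pressure | 20     
6  | humidity | 62.9   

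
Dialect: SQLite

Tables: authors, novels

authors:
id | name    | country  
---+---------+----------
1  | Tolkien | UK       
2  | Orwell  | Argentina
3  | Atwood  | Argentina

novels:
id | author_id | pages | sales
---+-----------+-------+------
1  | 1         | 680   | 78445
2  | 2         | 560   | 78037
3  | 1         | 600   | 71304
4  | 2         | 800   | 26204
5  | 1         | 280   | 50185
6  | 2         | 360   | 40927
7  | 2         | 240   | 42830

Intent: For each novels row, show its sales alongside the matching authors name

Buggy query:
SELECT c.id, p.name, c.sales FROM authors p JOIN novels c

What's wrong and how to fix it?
Bug: JOIN with no ON clause produces a cartesian product; every novels row pairs with every authors row

Fix: Add ON c.author_id = p.id to the JOIN

Corrected query:
SELECT c.id, p.name, c.sales FROM authors p JOIN novels c ON c.author_id = p.id

Result:
id | name    | sales
---+---------+------
1  | Tolkien | 78445
2  | Orwell  | 78037
3  | Tolkien | 71304
4  | Orwell  | 26204
5  | Tolkien | 50185
6  | Orwell  | 40927
7  | Orwell  | 42830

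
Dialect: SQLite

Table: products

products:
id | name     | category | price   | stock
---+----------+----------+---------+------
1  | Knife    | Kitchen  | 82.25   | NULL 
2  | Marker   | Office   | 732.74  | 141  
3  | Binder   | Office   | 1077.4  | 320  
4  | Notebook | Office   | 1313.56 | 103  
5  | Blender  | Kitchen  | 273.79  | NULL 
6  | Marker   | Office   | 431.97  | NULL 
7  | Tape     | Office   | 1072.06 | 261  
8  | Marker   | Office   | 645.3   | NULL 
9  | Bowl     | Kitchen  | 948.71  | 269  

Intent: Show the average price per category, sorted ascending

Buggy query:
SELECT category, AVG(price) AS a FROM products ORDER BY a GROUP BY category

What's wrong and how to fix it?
Bug: GROUP BY must precede ORDER BY

Fix: Reorder: SELECT … FROM … GROUP BY … ORDER BY …

Corrected query:
SELECT category, AVG(price) AS a FROM products GROUP BY category ORDER BY a

Result:
category | a         
---------+-----------
Kitchen  | 434.916667
Office   | 878.838333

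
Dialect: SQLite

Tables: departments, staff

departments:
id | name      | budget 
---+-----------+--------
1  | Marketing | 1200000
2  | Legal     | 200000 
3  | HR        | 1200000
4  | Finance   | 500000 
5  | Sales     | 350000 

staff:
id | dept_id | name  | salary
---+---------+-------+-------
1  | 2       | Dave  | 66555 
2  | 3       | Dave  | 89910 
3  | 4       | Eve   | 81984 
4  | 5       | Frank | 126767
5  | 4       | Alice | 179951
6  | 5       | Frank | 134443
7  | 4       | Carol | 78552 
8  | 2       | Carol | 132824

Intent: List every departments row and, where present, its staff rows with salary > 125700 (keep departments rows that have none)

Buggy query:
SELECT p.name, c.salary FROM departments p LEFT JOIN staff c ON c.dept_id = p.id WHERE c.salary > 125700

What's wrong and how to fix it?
Bug: A WHERE condition on the right-hand table after LEFT JOIN drops unmatched parents

Fix: Put 'c.salary > 125700' in the JOIN's ON clause instead of WHERE

Corrected query:
SELECT p.name, c.salary FROM departments p LEFT JOIN staff c ON c.dept_id = p.id AND c.salary > 125700

Result:
name      | salary
----------+-------
Marketing | NULL  
Legal     | 132824
HR        | NULL  
Finance   | 179951
Sales     | 126767
Sales     | 134443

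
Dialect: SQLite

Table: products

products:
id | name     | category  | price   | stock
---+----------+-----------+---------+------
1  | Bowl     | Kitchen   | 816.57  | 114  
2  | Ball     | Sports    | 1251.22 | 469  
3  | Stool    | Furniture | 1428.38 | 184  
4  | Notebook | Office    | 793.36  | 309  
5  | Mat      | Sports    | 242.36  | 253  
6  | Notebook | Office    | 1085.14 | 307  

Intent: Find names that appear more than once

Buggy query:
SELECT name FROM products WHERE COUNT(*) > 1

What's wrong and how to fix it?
Bug: COUNT(*) is an aggregate and cannot be used in WHERE

Fix: Group first, then use HAVING for the count condition

Corrected query:
SELECT name FROM products GROUP BY name HAVING COUNT(*) > 1

Result:
name    
--------
Notebook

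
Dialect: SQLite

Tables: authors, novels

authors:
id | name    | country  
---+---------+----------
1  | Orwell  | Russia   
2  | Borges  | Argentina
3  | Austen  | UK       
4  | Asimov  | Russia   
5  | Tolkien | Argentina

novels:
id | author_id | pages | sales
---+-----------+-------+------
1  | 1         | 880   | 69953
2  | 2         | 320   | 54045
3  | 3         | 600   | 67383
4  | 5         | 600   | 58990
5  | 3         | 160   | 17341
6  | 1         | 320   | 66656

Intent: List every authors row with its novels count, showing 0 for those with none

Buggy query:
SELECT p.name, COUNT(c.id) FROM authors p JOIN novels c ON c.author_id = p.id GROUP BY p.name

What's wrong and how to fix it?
Bug: INNER JOIN drops authors rows that have no matching novels rows

Fix: Use LEFT JOIN so parents without children still appear (COUNT(c.id) gives 0)

Corrected query:
SELECT p.name, COUNT(c.id) FROM authors p LEFT JOIN novels c ON c.author_id = p.id GROUP BY p.name

Result:
name    | COUNT(c.id)
--------+------------
Asimov  | 0          
Austen  | 2          
Borges  | 1          
Orwell  | 2          
Tolkien | 1          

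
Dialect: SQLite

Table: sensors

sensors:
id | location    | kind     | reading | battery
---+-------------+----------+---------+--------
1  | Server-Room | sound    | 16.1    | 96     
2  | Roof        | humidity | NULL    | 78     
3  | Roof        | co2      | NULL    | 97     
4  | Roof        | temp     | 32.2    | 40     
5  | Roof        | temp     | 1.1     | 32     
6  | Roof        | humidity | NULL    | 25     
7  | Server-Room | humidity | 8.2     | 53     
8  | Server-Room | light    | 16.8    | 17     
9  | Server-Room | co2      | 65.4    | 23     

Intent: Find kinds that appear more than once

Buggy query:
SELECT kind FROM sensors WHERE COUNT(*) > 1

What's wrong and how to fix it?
Bug: COUNT(*) is an aggregate and cannot be used in WHERE

Fix: Group first, then use HAVING for the count condition

Corrected query:
SELECT kind FROM sensors GROUP BY kind HAVING COUNT(*) > 1

Result:
kind    
--------
co2     
humidity
temp    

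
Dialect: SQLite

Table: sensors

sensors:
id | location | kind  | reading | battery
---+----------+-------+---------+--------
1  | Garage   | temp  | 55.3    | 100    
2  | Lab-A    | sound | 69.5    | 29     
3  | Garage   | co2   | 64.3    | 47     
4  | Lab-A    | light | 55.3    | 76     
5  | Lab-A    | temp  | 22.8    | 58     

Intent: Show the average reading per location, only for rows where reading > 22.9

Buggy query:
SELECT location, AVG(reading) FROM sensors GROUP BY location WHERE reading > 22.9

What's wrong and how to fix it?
Bug: Row-level WHERE must come before GROUP BY in the clause order

Fix: Move the WHERE clause before GROUP BY

Corrected query:
SELECT location, AVG(reading) FROM sensors WHERE reading > 22.9 GROUP BY location

Result:
location | AVG(reading)
---------+-------------
Garage   | 59.8        
Lab-A    | 62.4        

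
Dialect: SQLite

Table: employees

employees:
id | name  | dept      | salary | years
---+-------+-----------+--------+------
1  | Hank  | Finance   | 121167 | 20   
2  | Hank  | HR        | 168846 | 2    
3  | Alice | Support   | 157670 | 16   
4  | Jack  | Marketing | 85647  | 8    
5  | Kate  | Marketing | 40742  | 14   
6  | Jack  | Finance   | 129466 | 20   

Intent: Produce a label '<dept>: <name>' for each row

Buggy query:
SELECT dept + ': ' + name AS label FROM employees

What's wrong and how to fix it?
Bug: SQLite uses || for string concatenation; + coerces text to numbers (yielding 0)

Fix: Use the || operator for string concatenation

Corrected query:
SELECT dept || ': ' || name AS label FROM employees

Result:
label          
---------------
Finance: Hank  
HR: Hank       
Support: Alice 
Marketing: Jack
Marketing: Kate
Finance: Jack  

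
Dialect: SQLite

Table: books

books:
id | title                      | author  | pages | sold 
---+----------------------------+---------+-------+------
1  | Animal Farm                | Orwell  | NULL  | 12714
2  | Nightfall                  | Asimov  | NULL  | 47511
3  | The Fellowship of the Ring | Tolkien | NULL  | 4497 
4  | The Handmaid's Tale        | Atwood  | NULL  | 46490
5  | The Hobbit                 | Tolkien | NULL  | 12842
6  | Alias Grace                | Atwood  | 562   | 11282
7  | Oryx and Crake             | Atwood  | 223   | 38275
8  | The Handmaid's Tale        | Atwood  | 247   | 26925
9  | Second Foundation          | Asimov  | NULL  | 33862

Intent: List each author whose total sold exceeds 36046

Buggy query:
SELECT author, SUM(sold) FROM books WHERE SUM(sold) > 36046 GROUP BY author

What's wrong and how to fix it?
Bug: WHERE runs before GROUP BY, so aggregates aren't available there

Fix: Move the aggregate condition to a HAVING clause

Corrected query:
SELECT author, SUM(sold) FROM books GROUP BY author HAVING SUM(sold) > 36046

Result:
author | SUM(sold)
-------+----------
Asimov | 81373    
Atwood | 122972   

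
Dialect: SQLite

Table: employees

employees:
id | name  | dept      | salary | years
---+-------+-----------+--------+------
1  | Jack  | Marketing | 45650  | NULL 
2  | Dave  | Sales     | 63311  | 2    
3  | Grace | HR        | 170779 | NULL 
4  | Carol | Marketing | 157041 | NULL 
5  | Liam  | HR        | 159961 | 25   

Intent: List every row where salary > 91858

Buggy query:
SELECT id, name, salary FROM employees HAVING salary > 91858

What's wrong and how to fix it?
Bug: This is a non-aggregate query (no GROUP BY, no aggregates), so in SQLite the HAVING clause is invalid here; a row-level condition belongs in WHERE

Fix: Replace HAVING with WHERE since the condition applies to individual rows

Corrected query:
SELECT id, name, salary FROM employees WHERE salary > 91858

Result:
id | name  | salary
---+-------+-------
3  | Grace | 170779
4  | Carol | 157041
5  | Liam  | 159961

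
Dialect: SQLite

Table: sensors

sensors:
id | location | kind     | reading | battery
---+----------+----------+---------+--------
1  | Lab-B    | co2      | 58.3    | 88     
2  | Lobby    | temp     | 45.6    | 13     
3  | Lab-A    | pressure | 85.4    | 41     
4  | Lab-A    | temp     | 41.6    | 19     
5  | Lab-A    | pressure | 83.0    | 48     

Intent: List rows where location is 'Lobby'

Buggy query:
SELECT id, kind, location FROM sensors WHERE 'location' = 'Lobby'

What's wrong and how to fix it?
Bug: Single quotes denote string literals in SQL; the column name is being compared as a constant string

Fix: Remove the quotes around the column name (or use double quotes for an identifier)

Corrected query:
SELECT id, kind, location FROM sensors WHERE location = 'Lobby'

Result:
id | kind | location
---+------+---------
2  | temp | Lobby   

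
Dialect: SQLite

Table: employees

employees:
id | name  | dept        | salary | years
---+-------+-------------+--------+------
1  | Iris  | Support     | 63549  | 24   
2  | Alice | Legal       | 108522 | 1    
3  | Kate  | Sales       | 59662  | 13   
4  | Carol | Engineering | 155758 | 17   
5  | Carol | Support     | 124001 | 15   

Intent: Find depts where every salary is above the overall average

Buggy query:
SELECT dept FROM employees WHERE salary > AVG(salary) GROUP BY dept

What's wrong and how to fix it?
Bug: WHERE evaluates per row before aggregation, so AVG() is unavailable

Fix: Use a subquery for AVG and a HAVING MIN(...) filter so the condition holds for every row in the group

Corrected query:
SELECT dept FROM employees GROUP BY dept HAVING MIN(salary) > (SELECT AVG(salary) FROM employees)

Result:
dept       
-----------
Engineering
Legal      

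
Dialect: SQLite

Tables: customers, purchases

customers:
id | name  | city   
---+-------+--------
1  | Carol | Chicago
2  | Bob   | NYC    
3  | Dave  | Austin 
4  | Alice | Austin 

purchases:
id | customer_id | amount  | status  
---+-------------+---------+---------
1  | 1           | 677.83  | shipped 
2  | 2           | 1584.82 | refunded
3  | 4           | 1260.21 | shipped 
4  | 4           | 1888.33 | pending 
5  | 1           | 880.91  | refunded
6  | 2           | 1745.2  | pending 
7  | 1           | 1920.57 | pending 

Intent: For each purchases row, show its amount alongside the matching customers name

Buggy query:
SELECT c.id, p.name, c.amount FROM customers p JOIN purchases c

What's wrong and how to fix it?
Bug: JOIN with no ON clause produces a cartesian product; every purchases row pairs with every customers row

Fix: Add ON c.customer_id = p.id to the JOIN

Corrected query:
SELECT c.id, p.name, c.amount FROM customers p JOIN purchases c ON c.customer_id = p.id

Result:
id | name  | amount 
---+-------+--------
1  | Carol | 677.83 
2  | Bob   | 1584.82
3  | Alice | 1260.21
4  | Alice | 1888.33
5  | Carol | 880.91 
6  | Bob   | 1745.2 
7  | Carol | 1920.57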